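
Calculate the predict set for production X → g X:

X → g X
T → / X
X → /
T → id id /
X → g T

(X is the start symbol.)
PREDICT(X → g X) = (FIRST(RHS) \ {ε}) ∪ (FOLLOW(X) if ε ∈ FIRST(RHS), i.e. RHS ⇒* ε)
FIRST(g X) = { 'g' }
ε ∉ FIRST(g X), so FOLLOW(X) is not added.
PREDICT(X → g X) = { 'g' }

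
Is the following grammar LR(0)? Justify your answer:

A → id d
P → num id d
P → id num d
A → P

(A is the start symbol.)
Augment with A' → A and build the canonical LR(0) collection (I0 = CLOSURE({[A' → . A]}), then GOTO on every symbol after a dot until no new states appear). It has 10 states:
  I0: { [A → . P], [A → . id d], [A' → . A], [P → . id num d], [P → . num id d] }  — shift
  I1: { [A' → A .] }  — accept
  I2: { [A → P .] }  — reduce
  I3: { [A → id . d], [P → id . num d] }  — shift
  I4: { [P → num . id d] }  — shift
  I5: { [P → num id . d] }  — shift
  I6: { [P → num id d .] }  — reduce
  I7: { [A → id d .] }  — reduce
  I8: { [P → id num . d] }  — shift
  I9: { [P → id num d .] }  — reduce

Every state is either a pure shift/goto state or contains exactly one complete item and nothing to shift — no conflicts. The grammar is LR(0).

Answer: Yes, the grammar is LR(0)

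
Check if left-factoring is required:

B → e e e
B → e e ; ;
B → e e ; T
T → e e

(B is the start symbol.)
Yes, B has productions with common prefix 'e e'

Left-factoring is needed when two productions for the same non-terminal
share a common prefix on the right-hand side.

Productions for B:
  B → e e e
  B → e e ; ;
  B → e e ; T

Found common prefix 'e e' in productions for B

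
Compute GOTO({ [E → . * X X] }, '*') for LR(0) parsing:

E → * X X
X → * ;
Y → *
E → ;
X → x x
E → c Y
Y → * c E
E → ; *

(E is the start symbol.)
GOTO(I, '*') = CLOSURE({ [A → αX.β] : [A → α.Xβ] ∈ I, X = '*' })

Items with dot before '*', with the dot advanced:
  [E → . * X X] → [E → * . X X]
Closure of the advanced items:
  [E → * . X X] has the dot before X: add [X → . * ;], [X → . x x]

GOTO = { [E → * . X X], [X → . * ;], [X → . x x] }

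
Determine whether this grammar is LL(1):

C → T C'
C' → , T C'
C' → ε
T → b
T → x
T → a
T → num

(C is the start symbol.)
Yes, the grammar is LL(1).

Relevant sets:
  FOLLOW(C') = { $ }

For C':
  PREDICT(C' → ',' T C') = { ',' }
  PREDICT(C' → ε) = { $ }
For T:
  PREDICT(T → b) = { 'b' }
  PREDICT(T → x) = { 'x' }
  PREDICT(T → a) = { 'a' }
  PREDICT(T → num) = { 'num' }
C has a single production, so nothing to check there.

All predict sets are disjoint. The grammar IS LL(1).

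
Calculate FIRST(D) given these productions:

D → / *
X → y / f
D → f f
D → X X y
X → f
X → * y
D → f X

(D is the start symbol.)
{ '*', '/', 'f', 'y' }

To compute FIRST(D), examine every production with D on the left-hand side, reading each right-hand side left to right until a non-nullable symbol is reached.

FIRST sets of the other non-terminals involved (by the same procedure, iterated to a fixed point):
  FIRST(X) = { '*', 'f', 'y' }

From D → / *:
  - '/' is a terminal: add '/' and stop
From D → f f:
  - f is a terminal: add 'f' and stop
From D → X X y:
  - X is a non-terminal: add FIRST(X) \ {ε} = { '*', 'f', 'y' }
    X is not nullable, so stop
From D → f X:
  - f is a terminal: add 'f' and stop

Collecting: FIRST(D) = { '*', '/', 'f', 'y' }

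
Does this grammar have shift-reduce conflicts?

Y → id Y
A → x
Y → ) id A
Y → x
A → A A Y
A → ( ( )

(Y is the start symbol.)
Augment with Y' → Y and build the canonical LR(0) collection (I0 = CLOSURE({[Y' → . Y]}), then GOTO on every symbol after a dot until no new states appear). It has 15 states:
  I0: { [Y → . ) id A], [Y → . id Y], [Y → . x], [Y' → . Y] }  — shift
  I1: { [Y → ) . id A] }  — shift
  I2: { [Y' → Y .] }  — accept
  I3: { [Y → . ) id A], [Y → . id Y], [Y → . x], [Y → id . Y] }  — shift
  I4: { [Y → x .] }  — reduce
  I5: { [Y → id Y .] }  — reduce
  I6: { [A → . ( ( )], [A → . A A Y], [A → . x], [Y → ) id . A] }  — shift
  I7: { [A → ( . ( )] }  — shift
  I8: { [A → . ( ( )], [A → . A A Y], [A → . x], [A → A . A Y], [Y → ) id A .] }  — shift, reduce
  I9: { [A → x .] }  — reduce
  I10: { [A → . ( ( )], [A → . A A Y], [A → . x], [A → A . A Y], [A → A A . Y], [Y → . ) id A], [Y → . id Y], [Y → . x] }  — shift
  I11: { [A → A A Y .] }  — reduce
  I12: { [A → x .], [Y → x .] }  — 2 reduces
  I13: { [A → ( ( . )] }  — shift
  I14: { [A → ( ( ) .] }  — reduce

I8 contains reduce item [Y → ) id A .] and shift items [A → . ( ( )], [A → . x] — shift-reduce conflict.

Answer: Yes — I8: [Y → ) id A .] vs [A → . ( ( )]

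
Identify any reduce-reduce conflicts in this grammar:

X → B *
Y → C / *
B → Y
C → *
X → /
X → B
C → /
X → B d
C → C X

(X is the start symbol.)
Yes — I2: [C → / .] vs [X → / .]; I7: [C → / .] vs [X → / .]

Augment with X' → X and build the canonical LR(0) collection (I0 = CLOSURE({[X' → . X]}), then GOTO on every symbol after a dot until no new states appear). It has 12 states:
  I0: { [B → . Y], [C → . *], [C → . /], [C → . C X], [X → . /], [X → . B *], [X → . B d], [X → . B], [X' → . X], [Y → . C / *] }  — shift
  I1: { [C → * .] }  — reduce
  I2: { [C → / .], [X → / .] }  — 2 reduces
  I3: { [X → B . *], [X → B . d], [X → B .] }  — shift, reduce
  I4: { [B → . Y], [C → . *], [C → . /], [C → . C X], [C → C . X], [X → . /], [X → . B *], [X → . B d], [X → . B], [Y → . C / *], [Y → C . / *] }  — shift
  I5: { [X' → X .] }  — accept
  I6: { [B → Y .] }  — reduce
  I7: { [C → / .], [X → / .], [Y → C / . *] }  — shift, 2 reduces
  I8: { [C → C X .] }  — reduce
  I9: { [Y → C / * .] }  — reduce
  I10: { [X → B * .] }  — reduce
  I11: { [X → B d .] }  — reduce

I2 contains complete items [C → / .], [X → / .] — reduce-reduce conflict.
I7 contains complete items [C → / .], [X → / .] — reduce-reduce conflict.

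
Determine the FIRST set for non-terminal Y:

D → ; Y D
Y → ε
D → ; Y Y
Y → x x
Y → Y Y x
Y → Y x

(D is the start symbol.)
{ 'x', ε }

From Y → ε:
  - ε-production, so ε ∈ FIRST(Y)
From Y → x x:
  - x is a terminal: add 'x' and stop
From Y → Y Y x:
  - Y is the symbol being defined: contributes nothing new
    Y is nullable, so continue to the next symbol
  - Y is the symbol being defined: contributes nothing new
    Y is nullable, so continue to the next symbol
  - x is a terminal: add 'x' and stop
From Y → Y x:
  - Y is the symbol being defined: contributes nothing new
    Y is nullable, so continue to the next symbol
  - x is a terminal: add 'x' and stop

Collecting: FIRST(Y) = { 'x', ε }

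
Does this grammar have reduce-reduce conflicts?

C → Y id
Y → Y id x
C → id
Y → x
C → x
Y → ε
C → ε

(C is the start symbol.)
Yes — I0: [C → .] vs [Y → .]; I4: [C → x .] vs [Y → x .]

Augment with C' → C and build the canonical LR(0) collection (I0 = CLOSURE({[C' → . C]}), then GOTO on every symbol after a dot until no new states appear). It has 7 states:
  I0: { [C → . Y id], [C → . id], [C → . x], [C → .], [C' → . C], [Y → . Y id x], [Y → . x], [Y → .] }  — shift, 2 reduces
  I1: { [C' → C .] }  — accept
  I2: { [C → Y . id], [Y → Y . id x] }  — shift
  I3: { [C → id .] }  — reduce
  I4: { [C → x .], [Y → x .] }  — 2 reduces
  I5: { [C → Y id .], [Y → Y id . x] }  — shift, reduce
  I6: { [Y → Y id x .] }  — reduce

I0 contains complete items [C → .], [Y → .] — reduce-reduce conflict.
I4 contains complete items [C → x .], [Y → x .] — reduce-reduce conflict.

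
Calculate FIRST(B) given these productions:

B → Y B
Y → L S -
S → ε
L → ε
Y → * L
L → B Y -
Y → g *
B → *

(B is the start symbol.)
{ '*', '-', 'g' }

To compute FIRST(B), examine every production with B on the left-hand side, reading each right-hand side left to right until a non-nullable symbol is reached.

FIRST sets of the other non-terminals involved (by the same procedure, iterated to a fixed point):
  FIRST(Y) = { '*', '-', 'g' }

From B → Y B:
  - Y is a non-terminal: add FIRST(Y) \ {ε} = { '*', '-', 'g' }
    Y is not nullable, so stop
From B → *:
  - '*' is a terminal: add '*' and stop

Collecting: FIRST(B) = { '*', '-', 'g' }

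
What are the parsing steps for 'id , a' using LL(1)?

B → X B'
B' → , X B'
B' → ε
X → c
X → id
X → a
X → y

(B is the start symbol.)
LL(1) parsing maintains a stack (initially the start symbol over $) and the input. At each step: if the stack top is a terminal, match it against the current input token; if it is a non-terminal N, replace it with the RHS of M[N, lookahead] (the unique production whose predict set contains the lookahead).

Stack is shown with the top on the left.

Stack     Input     Action
--------------------------
B $       id , a $  output B → X B'
X B' $    id , a $  output X → id
id B' $   id , a $  match 'id'
B' $      , a $     output B' → , X B'
, X B' $  , a $     match ','
X B' $    a $       output X → a
a B' $    a $       match 'a'
B' $      $         output B' → ε
$         $         accept

The string is accepted.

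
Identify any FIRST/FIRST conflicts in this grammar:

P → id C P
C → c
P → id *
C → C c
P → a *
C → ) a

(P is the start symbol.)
Yes. P → id C P / P → id '*' on { 'id' }; C → c / C → C c on { 'c' }; C → C c / C → ')' a on { ')' }

A FIRST/FIRST conflict occurs when two productions N → α and N → β for the same non-terminal have FIRST(α) ∩ FIRST(β) ≠ ∅ (with ε ∈ FIRST of a nullable right-hand side, so two nullable alternatives also conflict).

FIRST sets of the non-terminals at (or reachable through a nullable prefix from) the front of some alternative:
  FIRST(C) = { ')', 'c' }

Productions for P:
  P → id C P: FIRST = { 'id' }
  P → id *: FIRST = { 'id' }
  P → a *: FIRST = { 'a' }
Productions for C:
  C → c: FIRST = { 'c' }
  C → C c: FIRST = { ')', 'c' }
  C → ) a: FIRST = { ')' }

Conflict for P: P → id C P and P → id *
  Overlap: { 'id' }
Conflict for C: C → c and C → C c
  Overlap: { 'c' }
Conflict for C: C → C c and C → ) a
  Overlap: { ')' }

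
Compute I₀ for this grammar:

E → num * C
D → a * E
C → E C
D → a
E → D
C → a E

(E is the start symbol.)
First, augment the grammar with E' → E
I₀ = CLOSURE({ [E' → . E] }):
  [E' → . E] has the dot before E: add [E → . num * C], [E → . D]
  [E → . D] has the dot before D: add [D → . a * E], [D → . a]
No further items can be added.

I₀ = { [D → . a * E], [D → . a], [E → . D], [E → . num * C], [E' → . E] }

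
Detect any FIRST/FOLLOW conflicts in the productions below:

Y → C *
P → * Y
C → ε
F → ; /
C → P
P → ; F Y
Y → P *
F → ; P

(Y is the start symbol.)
A FIRST/FOLLOW conflict occurs when a non-terminal N has a nullable alternative N → β (β ⇒* ε) and another alternative N → α with FIRST(α) ∩ FOLLOW(N) ≠ ∅: on such a lookahead the parser cannot decide between expanding α and letting N vanish via β.

Nullable non-terminals: C.
FIRST sets used below: FIRST(P) = { '*', ';' }

C: nullable alternative(s) C → ε; FOLLOW(C) = { '*' }
  C → ε: FIRST \ {ε} = { } — this is the only nullable alternative, skip
  C → P: FIRST \ {ε} = { '*', ';' } — overlaps FOLLOW(C) on { '*' }: CONFLICT

F, P, Y have no nullable alternative, so no FIRST/FOLLOW check is needed there.

So the grammar has 1 FIRST/FOLLOW conflict (marked CONFLICT above).

Answer: Yes. C → P with FOLLOW(C) on { '*' }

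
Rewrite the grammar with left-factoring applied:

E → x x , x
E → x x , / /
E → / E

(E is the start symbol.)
Left-factoring transforms A → αβ₁ | αβ₂ into A → αA' and A' → β₁ | β₂
(α is the longest common prefix among the alternatives). Repeat until
no nonterminal has two alternatives with a common prefix.

Round 1: E has alternatives sharing prefix 'x x ,'. Introduce E': E → x x , E'
  Add: E' → x
  Add: E' → / /

No remaining common prefixes — done.

Resulting grammar:
E → x x , E'
E' → x
E' → / /
E → / E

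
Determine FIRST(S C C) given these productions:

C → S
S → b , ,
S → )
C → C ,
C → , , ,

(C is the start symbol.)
{ ')', 'b' }

FIRST sets of the non-terminals involved (from the grammar, by fixed-point iteration):
  FIRST(S) = { ')', 'b' }

To compute FIRST(S C C), process the symbols left to right:
Symbol S is a non-terminal. Add FIRST(S) \ {ε} = { ')', 'b' }
S is not nullable (ε ∉ FIRST(S)), so stop here.
FIRST(S C C) = { ')', 'b' }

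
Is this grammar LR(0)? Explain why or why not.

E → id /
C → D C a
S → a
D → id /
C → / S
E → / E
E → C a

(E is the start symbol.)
No. Reduce-reduce conflict: [D → id / .] and [E → id / .]

A grammar is LR(0) if no state in the canonical LR(0) collection has:
  - both a shift item (dot before a terminal) and a complete item (shift-reduce conflict), or
  - two or more complete items (reduce-reduce conflict; the accept item [E' → E .] counts as a complete item here).

Augment with E' → E and build the canonical LR(0) collection (I0 = CLOSURE({[E' → . E]}), then GOTO on every symbol after a dot until no new states appear). It has 16 states:
  I0: { [C → . / S], [C → . D C a], [D → . id /], [E → . / E], [E → . C a], [E → . id /], [E' → . E] }  — shift
  I1: { [C → . / S], [C → . D C a], [C → / . S], [D → . id /], [E → . / E], [E → . C a], [E → . id /], [E → / . E], [S → . a] }  — shift
  I2: { [E → C . a] }  — shift
  I3: { [C → . / S], [C → . D C a], [C → D . C a], [D → . id /] }  — shift
  I4: { [E' → E .] }  — accept
  I5: { [D → id . /], [E → id . /] }  — shift
  I6: { [D → id / .], [E → id / .] }  — 2 reduces
  I7: { [C → / . S], [S → . a] }  — shift
  I8: { [C → D C . a] }  — shift
  I9: { [D → id . /] }  — shift
  I10: { [D → id / .] }  — reduce
  I11: { [C → D C a .] }  — reduce
  I12: { [C → / S .] }  — reduce
  I13: { [S → a .] }  — reduce
  I14: { [E → C a .] }  — reduce
  I15: { [E → / E .] }  — reduce

Conflict in state I6:
  Reduce-reduce conflict: [D → id / .] and [E → id / .]
So the grammar is NOT LR(0).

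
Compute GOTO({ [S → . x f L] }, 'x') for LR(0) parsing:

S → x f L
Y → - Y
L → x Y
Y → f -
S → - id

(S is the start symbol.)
GOTO(I, 'x') = CLOSURE({ [A → αX.β] : [A → α.Xβ] ∈ I, X = 'x' })

Items with dot before 'x', with the dot advanced:
  [S → . x f L] → [S → x . f L]
Closure adds nothing (no advanced item has the dot before a non-terminal).

GOTO = { [S → x . f L] }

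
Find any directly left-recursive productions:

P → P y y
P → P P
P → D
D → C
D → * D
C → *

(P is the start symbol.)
P → P y y: LEFT RECURSIVE (starts with P)
P → P P: LEFT RECURSIVE (starts with P)
P → D: starts with D
D → C: starts with C
D → * D: starts with '*'
C → *: starts with '*'

The grammar has direct left recursion on: P.

Answer: Yes, P is left-recursive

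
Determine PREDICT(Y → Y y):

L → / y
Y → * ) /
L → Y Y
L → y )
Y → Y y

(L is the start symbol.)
{ '*' }

PREDICT(Y → Y y) = (FIRST(RHS) \ {ε}) ∪ (FOLLOW(Y) if ε ∈ FIRST(RHS), i.e. RHS ⇒* ε)
FIRST(Y) = { '*' }
FIRST(Y y) = { '*' }
ε ∉ FIRST(Y y), so FOLLOW(Y) is not added.
PREDICT(Y → Y y) = { '*' }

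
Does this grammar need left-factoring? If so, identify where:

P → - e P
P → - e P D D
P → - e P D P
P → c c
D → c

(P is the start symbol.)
Yes, P has productions with common prefix '- e P'

Left-factoring is needed when two productions for the same non-terminal
share a common prefix on the right-hand side.

Productions for P:
  P → - e P
  P → - e P D D
  P → - e P D P
  P → c c

Found common prefix '- e P' in productions for P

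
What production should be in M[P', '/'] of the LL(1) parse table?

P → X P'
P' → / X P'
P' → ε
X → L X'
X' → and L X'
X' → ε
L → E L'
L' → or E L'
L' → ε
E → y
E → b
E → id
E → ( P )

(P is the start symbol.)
P' → / X P'

To find M[P', '/'], we find productions for P' where '/' is in the predict set (PREDICT(N → α) = (FIRST(α) \ {ε}) ∪ (FOLLOW(N) if α ⇒* ε)).

Relevant sets:
  FOLLOW(P') = { $, ')' }

P' → / X P': PREDICT = { '/' }
  '/' is in predict set, so this production goes in M[P', '/']
P' → ε: PREDICT = { $, ')' }

M[P', '/'] = P' → / X P'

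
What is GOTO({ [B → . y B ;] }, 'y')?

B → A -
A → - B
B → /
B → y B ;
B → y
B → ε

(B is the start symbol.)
{ [A → . - B], [B → . /], [B → . A -], [B → . y B ;], [B → . y], [B → .], [B → y . B ;] }

GOTO(I, 'y') = CLOSURE({ [A → αX.β] : [A → α.Xβ] ∈ I, X = 'y' })

Items with dot before 'y', with the dot advanced:
  [B → . y B ;] → [B → y . B ;]
Closure of the advanced items:
  [B → y . B ;] has the dot before B: add [B → . A -], [B → . /], [B → . y B ;], [B → . y], [B → .]
  [B → . A -] has the dot before A: add [A → . - B]

GOTO = { [A → . - B], [B → . /], [B → . A -], [B → . y B ;], [B → . y], [B → .], [B → y . B ;] }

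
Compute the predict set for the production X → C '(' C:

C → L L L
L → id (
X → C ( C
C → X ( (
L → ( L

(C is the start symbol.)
{ '(', 'id' }

PREDICT(X → C '(' C) = (FIRST(RHS) \ {ε}) ∪ (FOLLOW(X) if ε ∈ FIRST(RHS), i.e. RHS ⇒* ε)
FIRST(C) = { '(', 'id' }
FIRST(C '(' C) = { '(', 'id' }
ε ∉ FIRST(C '(' C), so FOLLOW(X) is not added.
PREDICT(X → C '(' C) = { '(', 'id' }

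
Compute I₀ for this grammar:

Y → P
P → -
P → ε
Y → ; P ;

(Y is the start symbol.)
{ [P → . -], [P → .], [Y → . ; P ;], [Y → . P], [Y' → . Y] }

First, augment the grammar with Y' → Y
I₀ = CLOSURE({ [Y' → . Y] }):
  [Y' → . Y] has the dot before Y: add [Y → . P], [Y → . ; P ;]
  [Y → . P] has the dot before P: add [P → . -], [P → .]
No further items can be added.

I₀ = { [P → . -], [P → .], [Y → . ; P ;], [Y → . P], [Y' → . Y] }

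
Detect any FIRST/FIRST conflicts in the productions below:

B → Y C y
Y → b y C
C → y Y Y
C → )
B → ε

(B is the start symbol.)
No FIRST/FIRST conflicts.

FIRST sets of the non-terminals at (or reachable through a nullable prefix from) the front of some alternative:
  FIRST(Y) = { 'b' }

Productions for B:
  B → Y C y: FIRST = { 'b' }
  B → ε: FIRST = { ε }
Productions for C:
  C → y Y Y: FIRST = { 'y' }
  C → ): FIRST = { ')' }
Y has only one production, so no FIRST/FIRST conflict is possible there.

All alternatives of each non-terminal have pairwise disjoint FIRST sets.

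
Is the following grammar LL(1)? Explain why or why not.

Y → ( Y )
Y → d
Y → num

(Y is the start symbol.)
A grammar is LL(1) if for each non-terminal N with multiple productions, the predict sets of those productions are pairwise disjoint, where PREDICT(N → α) = (FIRST(α) \ {ε}) ∪ (FOLLOW(N) if α ⇒* ε).

For Y:
  PREDICT(Y → '(' Y ')') = { '(' }
  PREDICT(Y → d) = { 'd' }
  PREDICT(Y → num) = { 'num' }

All predict sets are disjoint. The grammar IS LL(1).

Answer: Yes, the grammar is LL(1).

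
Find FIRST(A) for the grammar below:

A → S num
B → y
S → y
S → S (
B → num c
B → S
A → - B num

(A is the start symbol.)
{ '-', 'y' }

FIRST sets of the other non-terminals involved (by the same procedure, iterated to a fixed point):
  FIRST(S) = { 'y' }

From A → S num:
  - S is a non-terminal: add FIRST(S) \ {ε} = { 'y' }
    S is not nullable, so stop
From A → - B num:
  - '-' is a terminal: add '-' and stop

Collecting: FIRST(A) = { '-', 'y' }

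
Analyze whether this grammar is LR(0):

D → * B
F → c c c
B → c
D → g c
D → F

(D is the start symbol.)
A grammar is LR(0) if no state in the canonical LR(0) collection has:
  - both a shift item (dot before a terminal) and a complete item (shift-reduce conflict), or
  - two or more complete items (reduce-reduce conflict; the accept item [D' → D .] counts as a complete item here).

Augment with D' → D and build the canonical LR(0) collection (I0 = CLOSURE({[D' → . D]}), then GOTO on every symbol after a dot until no new states appear). It has 11 states:
  I0: { [D → . * B], [D → . F], [D → . g c], [D' → . D], [F → . c c c] }  — shift
  I1: { [B → . c], [D → * . B] }  — shift
  I2: { [D' → D .] }  — accept
  I3: { [D → F .] }  — reduce
  I4: { [F → c . c c] }  — shift
  I5: { [D → g . c] }  — shift
  I6: { [D → g c .] }  — reduce
  I7: { [F → c c . c] }  — shift
  I8: { [F → c c c .] }  — reduce
  I9: { [D → * B .] }  — reduce
  I10: { [B → c .] }  — reduce

Every state is either a pure shift/goto state or contains exactly one complete item and nothing to shift — no conflicts. The grammar is LR(0).

Answer: Yes, the grammar is LR(0)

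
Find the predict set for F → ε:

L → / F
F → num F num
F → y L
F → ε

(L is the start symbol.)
{ $, 'num' }

PREDICT(F → ε) = (FIRST(RHS) \ {ε}) ∪ (FOLLOW(F) if ε ∈ FIRST(RHS), i.e. RHS ⇒* ε)
The right-hand side is ε (FIRST(ε) = { ε }), so the predict set is FOLLOW(F) = { $, 'num' }
PREDICT(F → ε) = { $, 'num' }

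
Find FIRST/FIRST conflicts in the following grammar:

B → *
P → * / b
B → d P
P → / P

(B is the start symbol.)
No FIRST/FIRST conflicts.

A FIRST/FIRST conflict occurs when two productions N → α and N → β for the same non-terminal have FIRST(α) ∩ FIRST(β) ≠ ∅ (with ε ∈ FIRST of a nullable right-hand side, so two nullable alternatives also conflict).

Productions for B:
  B → *: FIRST = { '*' }
  B → d P: FIRST = { 'd' }
Productions for P:
  P → * / b: FIRST = { '*' }
  P → / P: FIRST = { '/' }

All alternatives of each non-terminal have pairwise disjoint FIRST sets.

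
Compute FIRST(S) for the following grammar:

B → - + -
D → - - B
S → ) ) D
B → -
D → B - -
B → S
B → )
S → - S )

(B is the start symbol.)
To compute FIRST(S), examine every production with S on the left-hand side, reading each right-hand side left to right until a non-nullable symbol is reached.

From S → ) ) D:
  - ')' is a terminal: add ')' and stop
From S → - S ):
  - '-' is a terminal: add '-' and stop

Collecting: FIRST(S) = { ')', '-' }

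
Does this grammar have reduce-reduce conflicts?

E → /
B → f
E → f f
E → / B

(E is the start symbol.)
A reduce-reduce conflict occurs when an LR(0) state has two complete items [A → α .] and [B → β .] — both call for a reduction, and with no lookahead the parser cannot choose between them.

Augment with E' → E and build the canonical LR(0) collection (I0 = CLOSURE({[E' → . E]}), then GOTO on every symbol after a dot until no new states appear). It has 7 states:
  I0: { [E → . / B], [E → . /], [E → . f f], [E' → . E] }  — shift
  I1: { [B → . f], [E → / . B], [E → / .] }  — shift, reduce
  I2: { [E' → E .] }  — accept
  I3: { [E → f . f] }  — shift
  I4: { [E → f f .] }  — reduce
  I5: { [E → / B .] }  — reduce
  I6: { [B → f .] }  — reduce

No state contains more than one complete item.

Answer: No reduce-reduce conflicts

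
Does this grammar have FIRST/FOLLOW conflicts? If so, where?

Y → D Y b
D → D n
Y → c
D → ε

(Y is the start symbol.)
A FIRST/FOLLOW conflict occurs when a non-terminal N has a nullable alternative N → β (β ⇒* ε) and another alternative N → α with FIRST(α) ∩ FOLLOW(N) ≠ ∅: on such a lookahead the parser cannot decide between expanding α and letting N vanish via β.

Nullable non-terminals: D.
FIRST sets used below: FIRST(D) = { 'n', ε }

D: nullable alternative(s) D → ε; FOLLOW(D) = { 'c', 'n' }
  D → D n: FIRST \ {ε} = { 'n' } — overlaps FOLLOW(D) on { 'n' }: CONFLICT
  D → ε: FIRST \ {ε} = { } — this is the only nullable alternative, skip

Y has no nullable alternative, so no FIRST/FOLLOW check is needed there.

So the grammar has 1 FIRST/FOLLOW conflict (marked CONFLICT above).

Answer: Yes. D → D n with FOLLOW(D) on { 'n' }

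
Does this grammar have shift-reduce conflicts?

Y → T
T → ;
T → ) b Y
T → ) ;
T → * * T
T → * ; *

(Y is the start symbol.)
No shift-reduce conflicts

A shift-reduce conflict occurs when an LR(0) state has both:
  - a complete (reduce) item [A → α .] (dot at the end), and
  - a shift item [B → β . c γ] (dot before a terminal).

Augment with Y' → Y and build the canonical LR(0) collection (I0 = CLOSURE({[Y' → . Y]}), then GOTO on every symbol after a dot until no new states appear). It has 13 states:
  I0: { [T → . ) ;], [T → . ) b Y], [T → . * * T], [T → . * ; *], [T → . ;], [Y → . T], [Y' → . Y] }  — shift
  I1: { [T → ) . ;], [T → ) . b Y] }  — shift
  I2: { [T → * . * T], [T → * . ; *] }  — shift
  I3: { [T → ; .] }  — reduce
  I4: { [Y → T .] }  — reduce
  I5: { [Y' → Y .] }  — accept
  I6: { [T → * * . T], [T → . ) ;], [T → . ) b Y], [T → . * * T], [T → . * ; *], [T → . ;] }  — shift
  I7: { [T → * ; . *] }  — shift
  I8: { [T → * ; * .] }  — reduce
  I9: { [T → * * T .] }  — reduce
  I10: { [T → ) ; .] }  — reduce
  I11: { [T → ) b . Y], [T → . ) ;], [T → . ) b Y], [T → . * * T], [T → . * ; *], [T → . ;], [Y → . T] }  — shift
  I12: { [T → ) b Y .] }  — reduce

No state contains both a complete item and a shift item.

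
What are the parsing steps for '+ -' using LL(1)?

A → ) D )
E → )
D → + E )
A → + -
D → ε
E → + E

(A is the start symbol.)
Stack is shown with the top on the left.

Stack  Input  Action
--------------------
A $    + - $  output A → + -
+ - $  + - $  match '+'
- $    - $    match '-'
$      $      accept

The string is accepted.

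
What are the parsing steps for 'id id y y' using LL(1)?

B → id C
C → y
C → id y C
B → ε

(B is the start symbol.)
LL(1) parsing maintains a stack (initially the start symbol over $) and the input. At each step: if the stack top is a terminal, match it against the current input token; if it is a non-terminal N, replace it with the RHS of M[N, lookahead] (the unique production whose predict set contains the lookahead).

Stack is shown with the top on the left.

Stack     Input        Action
-----------------------------
B $       id id y y $  output B → id C
id C $    id id y y $  match 'id'
C $       id y y $     output C → id y C
id y C $  id y y $     match 'id'
y C $     y y $        match 'y'
C $       y $          output C → y
y $       y $          match 'y'
$         $            accept

The string is accepted.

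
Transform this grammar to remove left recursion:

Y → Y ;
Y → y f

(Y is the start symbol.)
Y → y f Y'
Y' → ; Y'
Y' → ε

Y is directly left-recursive. The standard transformation for
  A → A α₁ | ... | A α_m | β₁ | ... | β_n
is
  A  → β₁ A' | ... | β_n A'
  A' → α₁ A' | ... | α_m A' | ε

Y → y f becomes Y → y f Y'
Y → Y ; becomes Y' → ; Y'
Add Y' → ε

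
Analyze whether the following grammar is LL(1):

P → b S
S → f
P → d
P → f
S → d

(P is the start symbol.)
Yes, the grammar is LL(1).

A grammar is LL(1) if for each non-terminal N with multiple productions, the predict sets of those productions are pairwise disjoint, where PREDICT(N → α) = (FIRST(α) \ {ε}) ∪ (FOLLOW(N) if α ⇒* ε).

For P:
  PREDICT(P → b S) = { 'b' }
  PREDICT(P → d) = { 'd' }
  PREDICT(P → f) = { 'f' }
For S:
  PREDICT(S → f) = { 'f' }
  PREDICT(S → d) = { 'd' }

All predict sets are disjoint. The grammar IS LL(1).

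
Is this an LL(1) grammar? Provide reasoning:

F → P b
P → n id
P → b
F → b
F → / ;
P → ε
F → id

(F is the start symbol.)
Relevant sets:
  FIRST(P) = { 'b', 'n', ε }
  FOLLOW(P) = { 'b' }

For F:
  PREDICT(F → P b) = { 'b', 'n' }
  PREDICT(F → b) = { 'b' }
  PREDICT(F → '/' ';') = { '/' }
  PREDICT(F → id) = { 'id' }
For P:
  PREDICT(P → n id) = { 'n' }
  PREDICT(P → b) = { 'b' }
  PREDICT(P → ε) = { 'b' }

Conflict found: Predict set conflict for F: { 'b' }
The grammar is NOT LL(1).

Answer: No. Predict set conflict for F: { 'b' }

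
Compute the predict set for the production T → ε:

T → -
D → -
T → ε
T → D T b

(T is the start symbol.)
PREDICT(T → ε) = (FIRST(RHS) \ {ε}) ∪ (FOLLOW(T) if ε ∈ FIRST(RHS), i.e. RHS ⇒* ε)
The right-hand side is ε (FIRST(ε) = { ε }), so the predict set is FOLLOW(T) = { $, 'b' }
PREDICT(T → ε) = { $, 'b' }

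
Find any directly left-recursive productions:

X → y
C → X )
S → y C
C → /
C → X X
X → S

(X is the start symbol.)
No direct left recursion

Direct left recursion occurs when N → N α for some non-terminal N (the right-hand side begins with the left-hand side itself).

X → y: starts with y
C → X ): starts with X
S → y C: starts with y
C → /: starts with '/'
C → X X: starts with X
X → S: starts with S

No direct left recursion found.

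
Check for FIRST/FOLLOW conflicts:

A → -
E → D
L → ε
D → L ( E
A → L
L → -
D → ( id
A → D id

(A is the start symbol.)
No FIRST/FOLLOW conflicts.

A FIRST/FOLLOW conflict occurs when a non-terminal N has a nullable alternative N → β (β ⇒* ε) and another alternative N → α with FIRST(α) ∩ FOLLOW(N) ≠ ∅: on such a lookahead the parser cannot decide between expanding α and letting N vanish via β.

Nullable non-terminals: A, L.
FIRST sets used below: FIRST(L) = { '-', ε }, FIRST(D) = { '(', '-' }

A: nullable alternative(s) A → L; FOLLOW(A) = { $ }
  A → -: FIRST \ {ε} = { '-' } — disjoint from FOLLOW(A)
  A → L: FIRST \ {ε} = { '-' } — this is the only nullable alternative, skip
  A → D id: FIRST \ {ε} = { '(', '-' } — disjoint from FOLLOW(A)

L: nullable alternative(s) L → ε; FOLLOW(L) = { $, '(' }
  L → ε: FIRST \ {ε} = { } — this is the only nullable alternative, skip
  L → -: FIRST \ {ε} = { '-' } — disjoint from FOLLOW(L)

D, E have no nullable alternative, so no FIRST/FOLLOW check is needed there.

No FIRST/FOLLOW conflicts found.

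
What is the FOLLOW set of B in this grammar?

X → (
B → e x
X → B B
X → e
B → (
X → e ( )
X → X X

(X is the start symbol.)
{ $, '(', 'e' }

In X → B B: B is followed by B, add FIRST(B) \ {ε} = { '(', 'e' }
In X → B B: B is at the end, add FOLLOW(X)

The FOLLOW sets referred to above (computed the same way, to a fixed point):
  FOLLOW(X) = { $, '(', 'e' }

Taking the union: FOLLOW(B) = { $, '(', 'e' }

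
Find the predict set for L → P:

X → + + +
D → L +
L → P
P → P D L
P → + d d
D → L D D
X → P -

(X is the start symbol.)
PREDICT(L → P) = (FIRST(RHS) \ {ε}) ∪ (FOLLOW(L) if ε ∈ FIRST(RHS), i.e. RHS ⇒* ε)
FIRST(P) = { '+' }
FIRST(P) = { '+' }
ε ∉ FIRST(P), so FOLLOW(L) is not added.
PREDICT(L → P) = { '+' }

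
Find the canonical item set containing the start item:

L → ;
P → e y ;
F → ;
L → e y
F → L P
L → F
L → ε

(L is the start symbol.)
First, augment the grammar with L' → L
I₀ = CLOSURE({ [L' → . L] }):
  [L' → . L] has the dot before L: add [L → . ;], [L → . e y], [L → . F], [L → .]
  [L → . F] has the dot before F: add [F → . ;], [F → . L P]
No further items can be added.

I₀ = { [F → . ;], [F → . L P], [L → . ;], [L → . F], [L → . e y], [L → .], [L' → . L] }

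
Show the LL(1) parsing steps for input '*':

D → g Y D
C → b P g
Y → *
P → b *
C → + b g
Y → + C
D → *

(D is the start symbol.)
Stack is shown with the top on the left.

Stack  Input  Action
--------------------
D $    * $    output D → *
* $    * $    match '*'
$      $      accept

The string is accepted.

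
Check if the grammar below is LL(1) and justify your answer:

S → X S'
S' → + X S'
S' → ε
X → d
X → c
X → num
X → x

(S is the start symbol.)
Yes, the grammar is LL(1).

A grammar is LL(1) if for each non-terminal N with multiple productions, the predict sets of those productions are pairwise disjoint, where PREDICT(N → α) = (FIRST(α) \ {ε}) ∪ (FOLLOW(N) if α ⇒* ε).

Relevant sets:
  FOLLOW(S') = { $ }

For S':
  PREDICT(S' → '+' X S') = { '+' }
  PREDICT(S' → ε) = { $ }
For X:
  PREDICT(X → d) = { 'd' }
  PREDICT(X → c) = { 'c' }
  PREDICT(X → num) = { 'num' }
  PREDICT(X → x) = { 'x' }
S has a single production, so nothing to check there.

All predict sets are disjoint. The grammar IS LL(1).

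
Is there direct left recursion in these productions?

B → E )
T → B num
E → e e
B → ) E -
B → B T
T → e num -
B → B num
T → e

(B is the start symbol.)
Yes, B is left-recursive

Direct left recursion occurs when N → N α for some non-terminal N (the right-hand side begins with the left-hand side itself).

B → E ): starts with E
T → B num: starts with B
E → e e: starts with e
B → ) E -: starts with ')'
B → B T: LEFT RECURSIVE (starts with B)
T → e num -: starts with e
B → B num: LEFT RECURSIVE (starts with B)
T → e: starts with e

The grammar has direct left recursion on: B.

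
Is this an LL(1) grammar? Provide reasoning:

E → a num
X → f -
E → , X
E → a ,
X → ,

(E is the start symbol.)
No. Predict set conflict for E: { 'a' }

A grammar is LL(1) if for each non-terminal N with multiple productions, the predict sets of those productions are pairwise disjoint, where PREDICT(N → α) = (FIRST(α) \ {ε}) ∪ (FOLLOW(N) if α ⇒* ε).

For E:
  PREDICT(E → a num) = { 'a' }
  PREDICT(E → ',' X) = { ',' }
  PREDICT(E → a ',') = { 'a' }
For X:
  PREDICT(X → f '-') = { 'f' }
  PREDICT(X → ',') = { ',' }

Conflict found: Predict set conflict for E: { 'a' }
The grammar is NOT LL(1).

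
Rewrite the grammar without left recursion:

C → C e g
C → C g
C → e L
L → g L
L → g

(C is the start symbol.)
C is directly left-recursive. The standard transformation for
  A → A α₁ | ... | A α_m | β₁ | ... | β_n
is
  A  → β₁ A' | ... | β_n A'
  A' → α₁ A' | ... | α_m A' | ε

C → e L becomes C → e L C'
C → C e g becomes C' → e g C'
C → C g becomes C' → g C'
Add C' → ε

Productions for other non-terminals are unchanged:
  L → g L
  L → g

Resulting grammar:
C → e L C'
C' → e g C'
C' → g C'
C' → ε
L → g L
L → g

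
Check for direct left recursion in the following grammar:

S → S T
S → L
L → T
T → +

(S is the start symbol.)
S → S T: LEFT RECURSIVE (starts with S)
S → L: starts with L
L → T: starts with T
T → +: starts with '+'

The grammar has direct left recursion on: S.

Answer: Yes, S is left-recursive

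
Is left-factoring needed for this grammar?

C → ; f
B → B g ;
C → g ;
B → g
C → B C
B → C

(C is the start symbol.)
Left-factoring is needed when two productions for the same non-terminal
share a common prefix on the right-hand side.

Productions for C:
  C → ; f
  C → g ;
  C → B C
Productions for B:
  B → B g ;
  B → g
  B → C

No common prefixes found.

Answer: No, left-factoring is not needed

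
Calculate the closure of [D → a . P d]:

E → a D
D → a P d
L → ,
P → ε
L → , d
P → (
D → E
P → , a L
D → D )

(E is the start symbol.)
To compute CLOSURE, for each item [A → α.Bβ] where B is a non-terminal, add [B → .γ] for all productions B → γ; repeat for the newly added items until nothing changes.

Start with: [D → a . P d]
  [D → a . P d] has the dot before P: add [P → .], [P → . (], [P → . , a L]
No further items can be added.

CLOSURE = { [D → a . P d], [P → . (], [P → . , a L], [P → .] }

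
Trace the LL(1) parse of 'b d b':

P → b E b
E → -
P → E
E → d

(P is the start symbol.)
LL(1) parsing maintains a stack (initially the start symbol over $) and the input. At each step: if the stack top is a terminal, match it against the current input token; if it is a non-terminal N, replace it with the RHS of M[N, lookahead] (the unique production whose predict set contains the lookahead).

Stack is shown with the top on the left.

Stack    Input    Action
------------------------
P $      b d b $  output P → b E b
b E b $  b d b $  match 'b'
E b $    d b $    output E → d
d b $    d b $    match 'd'
b $      b $      match 'b'
$        $        accept

The string is accepted.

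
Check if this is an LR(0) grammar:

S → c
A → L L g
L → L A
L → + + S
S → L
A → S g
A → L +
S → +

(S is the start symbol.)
No. Shift-reduce conflict between [S → + .] and [L → + . + S]

Augment with S' → S and build the canonical LR(0) collection (I0 = CLOSURE({[S' → . S]}), then GOTO on every symbol after a dot until no new states appear). It has 14 states:
  I0: { [L → . + + S], [L → . L A], [S → . +], [S → . L], [S → . c], [S' → . S] }  — shift
  I1: { [L → + . + S], [S → + .] }  — shift, reduce
  I2: { [A → . L +], [A → . L L g], [A → . S g], [L → . + + S], [L → . L A], [L → L . A], [S → . +], [S → . L], [S → . c], [S → L .] }  — shift, reduce
  I3: { [S' → S .] }  — accept
  I4: { [S → c .] }  — reduce
  I5: { [L → L A .] }  — reduce
  I6: { [A → . L +], [A → . L L g], [A → . S g], [A → L . +], [A → L . L g], [L → . + + S], [L → . L A], [L → L . A], [S → . +], [S → . L], [S → . c], [S → L .] }  — shift, reduce
  I7: { [A → S . g] }  — shift
  I8: { [A → S g .] }  — reduce
  I9: { [A → L + .], [L → + . + S], [S → + .] }  — shift, 2 reduces
  I10: { [A → . L +], [A → . L L g], [A → . S g], [A → L . +], [A → L . L g], [A → L L . g], [L → . + + S], [L → . L A], [L → L . A], [S → . +], [S → . L], [S → . c], [S → L .] }  — shift, reduce
  I11: { [A → L L g .] }  — reduce
  I12: { [L → + + . S], [L → . + + S], [L → . L A], [S → . +], [S → . L], [S → . c] }  — shift
  I13: { [L → + + S .] }  — reduce

Conflict in state I1:
  Shift-reduce conflict between [S → + .] and [L → + . + S]
So the grammar is NOT LR(0).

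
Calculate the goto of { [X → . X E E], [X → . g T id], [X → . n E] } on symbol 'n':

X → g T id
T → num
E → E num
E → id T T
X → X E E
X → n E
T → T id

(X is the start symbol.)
GOTO(I, 'n') = CLOSURE({ [A → αX.β] : [A → α.Xβ] ∈ I, X = 'n' })

Items with dot before 'n', with the dot advanced:
  [X → . n E] → [X → n . E]
Closure of the advanced items:
  [X → n . E] has the dot before E: add [E → . E num], [E → . id T T]

GOTO = { [E → . E num], [E → . id T T], [X → n . E] }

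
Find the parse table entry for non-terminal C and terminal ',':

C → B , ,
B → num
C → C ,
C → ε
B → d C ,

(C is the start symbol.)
C → C ,, C → ε

To find M[C, ','], we find productions for C where ',' is in the predict set (PREDICT(N → α) = (FIRST(α) \ {ε}) ∪ (FOLLOW(N) if α ⇒* ε)).

Relevant sets:
  FIRST(B) = { 'd', 'num' }
  FIRST(C) = { ',', 'd', 'num', ε }
  FOLLOW(C) = { $, ',' }

C → B , ,: PREDICT = { 'd', 'num' }
C → C ,: PREDICT = { ',', 'd', 'num' }
  ',' is in predict set, so this production goes in M[C, ',']
C → ε: PREDICT = { $, ',' }
  ',' is in predict set, so this production goes in M[C, ',']

M[C, ','] = C → C ,, C → ε  (a multiply-defined cell — the grammar is not LL(1))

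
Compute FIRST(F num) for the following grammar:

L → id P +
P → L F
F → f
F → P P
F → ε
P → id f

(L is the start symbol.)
{ 'f', 'id', 'num' }

FIRST sets of the non-terminals involved (from the grammar, by fixed-point iteration):
  FIRST(F) = { 'f', 'id', ε }

To compute FIRST(F num), process the symbols left to right:
Symbol F is a non-terminal. Add FIRST(F) \ {ε} = { 'f', 'id' }
F is nullable (ε ∈ FIRST(F)), continue to the next symbol.
Symbol num is a terminal. Add 'num' and stop.
FIRST(F num) = { 'f', 'id', 'num' }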